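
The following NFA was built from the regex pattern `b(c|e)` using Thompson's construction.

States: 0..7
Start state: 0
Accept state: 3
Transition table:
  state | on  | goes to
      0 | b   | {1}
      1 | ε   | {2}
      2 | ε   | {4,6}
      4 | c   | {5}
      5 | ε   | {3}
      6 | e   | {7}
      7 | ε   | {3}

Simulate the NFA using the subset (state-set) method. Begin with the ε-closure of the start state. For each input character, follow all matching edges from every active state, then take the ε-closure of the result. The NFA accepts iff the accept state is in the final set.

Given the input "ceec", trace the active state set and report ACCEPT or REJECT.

start: ε-closure({0}) = {0}
'c' @ 1: {}  — no active states
rest 'eec' ignored (set empty)
final: {}; accept 3 not in set

Answer: REJECT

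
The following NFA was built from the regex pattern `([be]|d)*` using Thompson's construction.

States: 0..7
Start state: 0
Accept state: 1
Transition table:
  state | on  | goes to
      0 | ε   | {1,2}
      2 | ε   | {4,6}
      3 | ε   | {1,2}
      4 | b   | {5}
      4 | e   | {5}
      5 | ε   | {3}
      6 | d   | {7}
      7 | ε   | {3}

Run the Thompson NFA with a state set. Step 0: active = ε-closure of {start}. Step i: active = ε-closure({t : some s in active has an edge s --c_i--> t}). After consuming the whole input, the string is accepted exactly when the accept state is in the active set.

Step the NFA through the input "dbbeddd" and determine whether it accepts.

S₀ = ε-closure({0}) = {0,1,2,4,6}
'd' @ 1: {1,2,3,4,6,7}  [accepting]
'b' @ 2: {1,2,3,4,5,6}  [accepting]
'b' @ 3: {1,2,3,4,5,6}  [accepting]
'e' @ 4: {1,2,3,4,5,6}  [accepting]
'd' @ 5: {1,2,3,4,6,7}  [accepting]
'd' @ 6: {1,2,3,4,6,7}  [accepting]
'd' @ 7: {1,2,3,4,6,7}  [accepting]
after full input: {1,2,3,4,6,7}  (accept=1 in)

Answer: ACCEPT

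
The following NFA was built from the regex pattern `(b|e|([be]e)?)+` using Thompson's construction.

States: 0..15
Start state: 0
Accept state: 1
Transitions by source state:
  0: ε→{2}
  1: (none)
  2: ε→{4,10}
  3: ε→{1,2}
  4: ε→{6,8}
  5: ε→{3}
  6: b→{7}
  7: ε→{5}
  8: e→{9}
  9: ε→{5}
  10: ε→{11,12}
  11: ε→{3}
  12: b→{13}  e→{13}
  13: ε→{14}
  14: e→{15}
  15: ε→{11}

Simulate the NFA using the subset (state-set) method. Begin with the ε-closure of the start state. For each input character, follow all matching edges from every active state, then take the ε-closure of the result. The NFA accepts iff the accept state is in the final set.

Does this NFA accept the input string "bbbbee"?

Answer: ACCEPT

Derivation:
start: ε-closure({0}) = {0,1,2,3,4,6,8,10,11,12}
'b' @ 1: {1,2,3,4,5,6,7,8,10,11,12,13,14}  ✓accept
'b' @ 2: {1,2,3,4,5,6,7,8,10,11,12,13,14}  ✓accept
'b' @ 3: {1,2,3,4,5,6,7,8,10,11,12,13,14}  ✓accept
'b' @ 4: {1,2,3,4,5,6,7,8,10,11,12,13,14}  ✓accept
'e' @ 5: {1,2,3,4,5,6,8,9,10,11,12,13,14,15}  ✓accept
'e' @ 6: {1,2,3,4,5,6,8,9,10,11,12,13,14,15}  ✓accept
end set {1,2,3,4,5,6,8,9,10,11,12,13,14,15} — state 1 in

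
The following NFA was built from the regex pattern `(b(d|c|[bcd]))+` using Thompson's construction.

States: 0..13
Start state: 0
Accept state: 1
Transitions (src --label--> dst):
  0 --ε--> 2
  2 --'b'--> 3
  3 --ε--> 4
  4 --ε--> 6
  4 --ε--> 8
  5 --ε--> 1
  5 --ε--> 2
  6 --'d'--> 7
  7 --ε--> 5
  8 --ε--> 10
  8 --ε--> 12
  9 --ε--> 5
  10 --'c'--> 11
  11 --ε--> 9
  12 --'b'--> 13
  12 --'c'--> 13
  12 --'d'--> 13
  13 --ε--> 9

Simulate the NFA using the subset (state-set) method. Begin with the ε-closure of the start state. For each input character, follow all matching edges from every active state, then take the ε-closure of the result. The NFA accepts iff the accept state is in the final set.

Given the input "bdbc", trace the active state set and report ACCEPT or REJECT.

Answer: ACCEPT

Trace:
initial (ε-close {0}): {0,2}
'b' @ 1: {3,4,6,8,10,12}
'd' @ 2: {1,2,5,7,9,13}  ✓accept
'b' @ 3: {3,4,6,8,10,12}
'c' @ 4: {1,2,5,9,11,13}  ✓accept
end set {1,2,5,9,11,13} — state 1 in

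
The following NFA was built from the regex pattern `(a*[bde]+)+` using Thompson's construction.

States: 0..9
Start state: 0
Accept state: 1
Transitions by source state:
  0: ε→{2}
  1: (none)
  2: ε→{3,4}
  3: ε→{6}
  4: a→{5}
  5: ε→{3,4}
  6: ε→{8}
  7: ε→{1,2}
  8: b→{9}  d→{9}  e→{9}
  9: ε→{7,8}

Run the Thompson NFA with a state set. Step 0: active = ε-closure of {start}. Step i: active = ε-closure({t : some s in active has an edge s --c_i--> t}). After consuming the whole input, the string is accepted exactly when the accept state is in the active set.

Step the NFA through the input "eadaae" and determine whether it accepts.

initial (ε-close {0}): {0,2,3,4,6,8}
'e' @ 1: {1,2,3,4,6,7,8,9}  (accept∈set)
'a' @ 2: {3,4,5,6,8}
'd' @ 3: {1,2,3,4,6,7,8,9}  (accept∈set)
'a' @ 4: {3,4,5,6,8}
'a' @ 5: {3,4,5,6,8}
'e' @ 6: {1,2,3,4,6,7,8,9}  (accept∈set)
after full input: {1,2,3,4,6,7,8,9}  (accept=1 in)

Answer: ACCEPT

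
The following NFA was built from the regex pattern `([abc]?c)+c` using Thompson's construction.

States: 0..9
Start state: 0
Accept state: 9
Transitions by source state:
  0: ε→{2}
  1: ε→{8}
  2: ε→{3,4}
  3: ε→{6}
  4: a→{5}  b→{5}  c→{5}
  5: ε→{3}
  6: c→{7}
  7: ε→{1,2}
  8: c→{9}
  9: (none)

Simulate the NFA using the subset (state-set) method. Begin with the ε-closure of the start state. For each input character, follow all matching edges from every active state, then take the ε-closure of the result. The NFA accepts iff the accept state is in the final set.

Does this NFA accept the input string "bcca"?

Answer: REJECT

Derivation:
initial (ε-close {0}): {0,2,3,4,6}
'b' @ 1: {3,5,6}
'c' @ 2: {1,2,3,4,6,7,8}
'c' @ 3: {1,2,3,4,5,6,7,8,9}  [accepting]
'a' @ 4: {3,5,6}
end set {3,5,6} — state 9 not in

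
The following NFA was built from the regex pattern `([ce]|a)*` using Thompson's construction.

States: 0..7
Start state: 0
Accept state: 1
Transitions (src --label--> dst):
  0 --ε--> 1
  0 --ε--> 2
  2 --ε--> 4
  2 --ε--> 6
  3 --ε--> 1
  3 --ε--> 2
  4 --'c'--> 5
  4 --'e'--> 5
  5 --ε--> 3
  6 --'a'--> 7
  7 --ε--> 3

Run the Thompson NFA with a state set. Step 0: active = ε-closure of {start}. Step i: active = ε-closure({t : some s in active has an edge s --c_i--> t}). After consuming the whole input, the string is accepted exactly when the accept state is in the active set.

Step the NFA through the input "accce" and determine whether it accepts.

Answer: ACCEPT

Steps:
initial (ε-close {0}): {0,1,2,4,6}
'a' @ 1: {1,2,3,4,6,7}  ✓accept
'c' @ 2: {1,2,3,4,5,6}  ✓accept
'c' @ 3: {1,2,3,4,5,6}  ✓accept
'c' @ 4: {1,2,3,4,5,6}  ✓accept
'e' @ 5: {1,2,3,4,5,6}  ✓accept
end set {1,2,3,4,5,6} — state 1 in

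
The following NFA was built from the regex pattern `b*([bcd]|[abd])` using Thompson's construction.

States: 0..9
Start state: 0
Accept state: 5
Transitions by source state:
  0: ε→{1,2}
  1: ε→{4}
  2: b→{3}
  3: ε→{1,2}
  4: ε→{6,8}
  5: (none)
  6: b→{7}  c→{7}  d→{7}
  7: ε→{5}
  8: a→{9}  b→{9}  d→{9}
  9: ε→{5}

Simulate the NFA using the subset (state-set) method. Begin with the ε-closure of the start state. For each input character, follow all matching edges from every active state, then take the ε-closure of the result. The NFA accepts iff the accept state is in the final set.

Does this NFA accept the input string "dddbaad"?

Answer: REJECT

Steps:
start: ε-closure({0}) = {0,1,2,4,6,8}
'd' @ 1: {5,7,9}  [accepting]
'd' @ 2: {}  — no active states
rest 'dbaad' ignored (set empty)
after full input: {}  (accept=5 not in)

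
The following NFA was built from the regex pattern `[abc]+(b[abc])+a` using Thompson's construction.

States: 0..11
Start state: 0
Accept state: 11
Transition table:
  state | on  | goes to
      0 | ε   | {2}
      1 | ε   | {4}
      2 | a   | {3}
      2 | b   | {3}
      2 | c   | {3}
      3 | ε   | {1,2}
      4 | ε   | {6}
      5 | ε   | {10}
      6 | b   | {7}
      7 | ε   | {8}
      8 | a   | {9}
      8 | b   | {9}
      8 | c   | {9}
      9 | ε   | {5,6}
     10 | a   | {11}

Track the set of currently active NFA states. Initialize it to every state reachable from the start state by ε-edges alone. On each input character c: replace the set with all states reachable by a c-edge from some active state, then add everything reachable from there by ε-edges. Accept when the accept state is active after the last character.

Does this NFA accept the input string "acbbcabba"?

Answer: ACCEPT

Trace:
initial (ε-close {0}): {0,2}
'a' @ 1: {1,2,3,4,6}
'c' @ 2: {1,2,3,4,6}
'b' @ 3: {1,2,3,4,6,7,8}
'b' @ 4: {1,2,3,4,5,6,7,8,9,10}
'c' @ 5: {1,2,3,4,5,6,9,10}
'a' @ 6: {1,2,3,4,6,11}  (accept∈set)
'b' @ 7: {1,2,3,4,6,7,8}
'b' @ 8: {1,2,3,4,5,6,7,8,9,10}
'a' @ 9: {1,2,3,4,5,6,9,10,11}  (accept∈set)
end set {1,2,3,4,5,6,9,10,11} — state 11 in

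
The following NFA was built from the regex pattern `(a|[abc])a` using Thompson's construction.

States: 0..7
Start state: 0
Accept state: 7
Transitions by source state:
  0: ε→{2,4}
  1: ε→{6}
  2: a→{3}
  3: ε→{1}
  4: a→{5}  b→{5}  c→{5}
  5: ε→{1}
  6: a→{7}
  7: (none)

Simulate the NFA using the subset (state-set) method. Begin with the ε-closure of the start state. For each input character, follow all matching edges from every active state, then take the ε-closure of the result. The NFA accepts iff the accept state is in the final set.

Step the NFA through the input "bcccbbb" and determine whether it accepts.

initial (ε-close {0}): {0,2,4}
'b' @ 1: {1,5,6}
'c' @ 2: {}  — dead — no transitions
rest 'ccbbb' ignored (set empty)
final: {}; accept 7 not in set

Answer: REJECT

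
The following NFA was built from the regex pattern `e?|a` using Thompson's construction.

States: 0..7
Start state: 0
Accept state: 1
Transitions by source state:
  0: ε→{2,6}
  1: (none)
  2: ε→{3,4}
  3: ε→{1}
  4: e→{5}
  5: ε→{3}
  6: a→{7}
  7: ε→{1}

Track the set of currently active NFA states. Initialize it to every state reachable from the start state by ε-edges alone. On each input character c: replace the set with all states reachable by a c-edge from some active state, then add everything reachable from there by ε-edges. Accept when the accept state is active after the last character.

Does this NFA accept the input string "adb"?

Answer: REJECT

Steps:
start: ε-closure({0}) = {0,1,2,3,4,6}
'a' @ 1: {1,7}  ✓accept
'd' @ 2: {}  — state set empty
rest 'b' ignored (set empty)
end set {} — state 1 not in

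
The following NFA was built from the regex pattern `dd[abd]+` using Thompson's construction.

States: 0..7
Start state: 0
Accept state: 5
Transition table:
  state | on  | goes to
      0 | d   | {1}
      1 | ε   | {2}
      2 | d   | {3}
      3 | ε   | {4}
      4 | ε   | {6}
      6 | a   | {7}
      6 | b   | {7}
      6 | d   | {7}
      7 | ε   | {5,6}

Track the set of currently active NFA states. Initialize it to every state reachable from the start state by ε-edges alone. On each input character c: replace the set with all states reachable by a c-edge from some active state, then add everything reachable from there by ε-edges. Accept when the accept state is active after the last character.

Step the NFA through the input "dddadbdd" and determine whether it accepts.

Answer: ACCEPT

Derivation:
initial (ε-close {0}): {0}
'd' @ 1: {1,2}
'd' @ 2: {3,4,6}
'd' @ 3: {5,6,7}  (accept∈set)
'a' @ 4: {5,6,7}  (accept∈set)
'd' @ 5: {5,6,7}  (accept∈set)
'b' @ 6: {5,6,7}  (accept∈set)
'd' @ 7: {5,6,7}  (accept∈set)
'd' @ 8: {5,6,7}  (accept∈set)
end set {5,6,7} — state 5 in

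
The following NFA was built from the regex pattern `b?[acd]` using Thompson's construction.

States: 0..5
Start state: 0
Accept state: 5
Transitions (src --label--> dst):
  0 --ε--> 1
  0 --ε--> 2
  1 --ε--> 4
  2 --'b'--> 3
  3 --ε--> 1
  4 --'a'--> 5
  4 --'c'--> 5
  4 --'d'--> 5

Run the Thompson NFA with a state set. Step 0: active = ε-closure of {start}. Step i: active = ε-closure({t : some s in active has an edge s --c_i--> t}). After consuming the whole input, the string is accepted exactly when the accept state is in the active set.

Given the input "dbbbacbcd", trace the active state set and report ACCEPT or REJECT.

Answer: REJECT

Trace:
initial (ε-close {0}): {0,1,2,4}
'd' @ 1: {5}  ✓accept
'b' @ 2: {}  — state set empty
rest 'bbacbcd' ignored (set empty)
final: {}; accept 5 not in set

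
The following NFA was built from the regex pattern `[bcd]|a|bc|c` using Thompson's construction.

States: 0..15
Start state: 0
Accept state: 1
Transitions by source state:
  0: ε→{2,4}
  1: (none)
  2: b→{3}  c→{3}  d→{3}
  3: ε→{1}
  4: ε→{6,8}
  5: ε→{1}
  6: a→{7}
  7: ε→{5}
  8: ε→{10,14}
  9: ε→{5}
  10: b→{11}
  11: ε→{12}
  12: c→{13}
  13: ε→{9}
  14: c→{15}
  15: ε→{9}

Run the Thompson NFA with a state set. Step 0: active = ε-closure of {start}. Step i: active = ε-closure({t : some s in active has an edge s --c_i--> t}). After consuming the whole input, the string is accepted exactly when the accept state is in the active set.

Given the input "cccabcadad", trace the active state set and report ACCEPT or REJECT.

Answer: REJECT

Steps:
S₀ = ε-closure({0}) = {0,2,4,6,8,10,14}
'c' @ 1: {1,3,5,9,15}  (accept∈set)
'c' @ 2: {}  — dead — no transitions
rest 'cabcadad' ignored (set empty)
end set {} — state 1 not in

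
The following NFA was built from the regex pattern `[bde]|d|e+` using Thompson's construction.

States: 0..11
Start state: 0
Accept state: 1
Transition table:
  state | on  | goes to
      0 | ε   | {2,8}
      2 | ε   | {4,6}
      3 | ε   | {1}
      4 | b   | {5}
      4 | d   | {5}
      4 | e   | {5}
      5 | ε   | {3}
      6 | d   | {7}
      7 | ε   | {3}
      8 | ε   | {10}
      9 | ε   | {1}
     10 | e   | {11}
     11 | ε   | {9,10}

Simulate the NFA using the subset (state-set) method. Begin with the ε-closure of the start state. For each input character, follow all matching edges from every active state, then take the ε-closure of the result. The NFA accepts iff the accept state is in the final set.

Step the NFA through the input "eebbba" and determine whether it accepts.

Answer: REJECT

Trace:
start: ε-closure({0}) = {0,2,4,6,8,10}
'e' @ 1: {1,3,5,9,10,11}  ✓accept
'e' @ 2: {1,9,10,11}  ✓accept
'b' @ 3: {}  — no active states
rest 'bba' ignored (set empty)
final: {}; accept 1 not in set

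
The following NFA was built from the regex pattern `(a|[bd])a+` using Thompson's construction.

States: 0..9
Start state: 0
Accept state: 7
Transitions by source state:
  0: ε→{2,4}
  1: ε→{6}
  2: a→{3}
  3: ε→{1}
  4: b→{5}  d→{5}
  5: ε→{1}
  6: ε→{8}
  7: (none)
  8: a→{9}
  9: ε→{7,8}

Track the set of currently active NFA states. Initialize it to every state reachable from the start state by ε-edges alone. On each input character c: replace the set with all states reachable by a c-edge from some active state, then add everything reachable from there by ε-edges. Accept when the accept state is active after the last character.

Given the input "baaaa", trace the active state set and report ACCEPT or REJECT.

Answer: ACCEPT

Steps:
initial (ε-close {0}): {0,2,4}
'b' @ 1: {1,5,6,8}
'a' @ 2: {7,8,9}  ✓accept
'a' @ 3: {7,8,9}  ✓accept
'a' @ 4: {7,8,9}  ✓accept
'a' @ 5: {7,8,9}  ✓accept
after full input: {7,8,9}  (accept=7 in)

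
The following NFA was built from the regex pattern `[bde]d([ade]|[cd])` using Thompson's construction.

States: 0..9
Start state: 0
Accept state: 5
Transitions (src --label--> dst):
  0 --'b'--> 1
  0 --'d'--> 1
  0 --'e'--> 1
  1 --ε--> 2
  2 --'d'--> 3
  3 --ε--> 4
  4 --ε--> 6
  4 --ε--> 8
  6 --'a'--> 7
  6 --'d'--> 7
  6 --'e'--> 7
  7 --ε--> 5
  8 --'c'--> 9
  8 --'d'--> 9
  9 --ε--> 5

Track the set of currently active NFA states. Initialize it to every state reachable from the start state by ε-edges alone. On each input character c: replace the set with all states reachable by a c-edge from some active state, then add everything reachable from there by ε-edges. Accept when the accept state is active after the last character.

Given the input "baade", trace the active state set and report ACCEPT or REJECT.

initial (ε-close {0}): {0}
'b' @ 1: {1,2}
'a' @ 2: {}  — state set empty
rest 'ade' ignored (set empty)
final: {}; accept 5 not in set

Answer: REJECT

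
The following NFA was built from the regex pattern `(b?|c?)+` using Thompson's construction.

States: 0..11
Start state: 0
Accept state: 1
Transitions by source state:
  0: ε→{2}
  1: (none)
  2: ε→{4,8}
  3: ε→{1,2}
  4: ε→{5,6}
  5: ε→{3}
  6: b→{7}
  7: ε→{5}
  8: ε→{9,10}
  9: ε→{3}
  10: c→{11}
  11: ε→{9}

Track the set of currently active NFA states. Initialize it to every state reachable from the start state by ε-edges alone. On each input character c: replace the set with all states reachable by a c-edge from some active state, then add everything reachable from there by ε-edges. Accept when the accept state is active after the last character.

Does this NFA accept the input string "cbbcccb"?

Answer: ACCEPT

Steps:
S₀ = ε-closure({0}) = {0,1,2,3,4,5,6,8,9,10}
'c' @ 1: {1,2,3,4,5,6,8,9,10,11}  (accept∈set)
'b' @ 2: {1,2,3,4,5,6,7,8,9,10}  (accept∈set)
'b' @ 3: {1,2,3,4,5,6,7,8,9,10}  (accept∈set)
'c' @ 4: {1,2,3,4,5,6,8,9,10,11}  (accept∈set)
'c' @ 5: {1,2,3,4,5,6,8,9,10,11}  (accept∈set)
'c' @ 6: {1,2,3,4,5,6,8,9,10,11}  (accept∈set)
'b' @ 7: {1,2,3,4,5,6,7,8,9,10}  (accept∈set)
final: {1,2,3,4,5,6,7,8,9,10}; accept 1 in set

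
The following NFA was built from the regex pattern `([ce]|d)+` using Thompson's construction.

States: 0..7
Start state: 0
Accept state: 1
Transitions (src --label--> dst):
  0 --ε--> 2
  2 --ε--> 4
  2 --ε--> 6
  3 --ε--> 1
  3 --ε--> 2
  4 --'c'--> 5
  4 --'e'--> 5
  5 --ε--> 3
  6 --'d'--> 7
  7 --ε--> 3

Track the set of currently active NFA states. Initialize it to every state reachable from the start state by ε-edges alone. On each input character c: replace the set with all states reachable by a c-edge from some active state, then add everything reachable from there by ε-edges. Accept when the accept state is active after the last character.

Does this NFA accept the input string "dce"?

Answer: ACCEPT

Trace:
initial (ε-close {0}): {0,2,4,6}
'd' @ 1: {1,2,3,4,6,7}  (accept∈set)
'c' @ 2: {1,2,3,4,5,6}  (accept∈set)
'e' @ 3: {1,2,3,4,5,6}  (accept∈set)
end set {1,2,3,4,5,6} — state 1 in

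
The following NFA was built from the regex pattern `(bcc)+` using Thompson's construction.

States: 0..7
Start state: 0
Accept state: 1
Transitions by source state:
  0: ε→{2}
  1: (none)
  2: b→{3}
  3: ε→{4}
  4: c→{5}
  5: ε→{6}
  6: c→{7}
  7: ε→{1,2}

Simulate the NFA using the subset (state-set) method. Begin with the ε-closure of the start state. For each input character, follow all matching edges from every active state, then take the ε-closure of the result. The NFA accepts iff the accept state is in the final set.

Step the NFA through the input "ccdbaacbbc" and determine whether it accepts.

start: ε-closure({0}) = {0,2}
'c' @ 1: {}  — no active states
rest 'cdbaacbbc' ignored (set empty)
final: {}; accept 1 not in set

Answer: REJECT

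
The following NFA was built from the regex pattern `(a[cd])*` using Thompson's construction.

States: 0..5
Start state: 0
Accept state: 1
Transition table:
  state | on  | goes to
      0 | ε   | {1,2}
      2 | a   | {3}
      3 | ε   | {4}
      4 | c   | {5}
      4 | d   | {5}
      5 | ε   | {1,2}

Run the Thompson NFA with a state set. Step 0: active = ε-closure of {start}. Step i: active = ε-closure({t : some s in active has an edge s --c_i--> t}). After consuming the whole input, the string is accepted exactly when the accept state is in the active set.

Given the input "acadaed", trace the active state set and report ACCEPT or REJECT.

initial (ε-close {0}): {0,1,2}
'a' @ 1: {3,4}
'c' @ 2: {1,2,5}  ✓accept
'a' @ 3: {3,4}
'd' @ 4: {1,2,5}  ✓accept
'a' @ 5: {3,4}
'e' @ 6: {}  — no active states
rest 'd' ignored (set empty)
after full input: {}  (accept=1 not in)

Answer: REJECT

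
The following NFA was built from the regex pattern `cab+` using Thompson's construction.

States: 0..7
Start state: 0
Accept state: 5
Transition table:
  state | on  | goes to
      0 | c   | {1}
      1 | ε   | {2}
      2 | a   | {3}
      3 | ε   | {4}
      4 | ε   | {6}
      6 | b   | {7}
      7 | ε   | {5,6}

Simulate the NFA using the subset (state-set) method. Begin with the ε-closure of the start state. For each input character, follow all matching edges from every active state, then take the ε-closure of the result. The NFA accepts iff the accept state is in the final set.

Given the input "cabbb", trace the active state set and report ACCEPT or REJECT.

Answer: ACCEPT

Steps:
S₀ = ε-closure({0}) = {0}
'c' @ 1: {1,2}
'a' @ 2: {3,4,6}
'b' @ 3: {5,6,7}  ✓accept
'b' @ 4: {5,6,7}  ✓accept
'b' @ 5: {5,6,7}  ✓accept
after full input: {5,6,7}  (accept=5 in)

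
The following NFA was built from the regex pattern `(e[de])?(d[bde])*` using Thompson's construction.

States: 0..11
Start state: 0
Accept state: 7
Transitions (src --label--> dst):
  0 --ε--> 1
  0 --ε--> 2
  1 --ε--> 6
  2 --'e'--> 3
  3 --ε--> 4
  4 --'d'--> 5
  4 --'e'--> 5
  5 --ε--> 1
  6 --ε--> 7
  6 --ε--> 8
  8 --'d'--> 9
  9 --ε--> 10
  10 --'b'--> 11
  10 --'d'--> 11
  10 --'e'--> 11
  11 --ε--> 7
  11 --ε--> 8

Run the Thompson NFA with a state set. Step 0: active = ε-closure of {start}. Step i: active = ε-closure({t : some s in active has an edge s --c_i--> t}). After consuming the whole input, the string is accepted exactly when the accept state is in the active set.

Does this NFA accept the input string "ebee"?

S₀ = ε-closure({0}) = {0,1,2,6,7,8}
'e' @ 1: {3,4}
'b' @ 2: {}  — no active states
rest 'ee' ignored (set empty)
after full input: {}  (accept=7 not in)

Answer: REJECT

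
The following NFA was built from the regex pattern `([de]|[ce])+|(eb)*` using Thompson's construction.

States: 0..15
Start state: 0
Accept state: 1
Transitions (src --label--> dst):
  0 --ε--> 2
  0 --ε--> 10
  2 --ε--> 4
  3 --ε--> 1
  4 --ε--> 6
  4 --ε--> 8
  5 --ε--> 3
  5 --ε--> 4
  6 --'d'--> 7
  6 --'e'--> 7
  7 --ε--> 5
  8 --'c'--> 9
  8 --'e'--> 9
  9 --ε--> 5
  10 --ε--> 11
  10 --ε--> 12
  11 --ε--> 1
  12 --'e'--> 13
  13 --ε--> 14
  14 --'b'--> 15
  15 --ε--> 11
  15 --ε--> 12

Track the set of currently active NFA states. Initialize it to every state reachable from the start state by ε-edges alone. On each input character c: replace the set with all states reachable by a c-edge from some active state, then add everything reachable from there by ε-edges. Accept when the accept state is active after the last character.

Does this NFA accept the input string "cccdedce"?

Answer: ACCEPT

Trace:
start: ε-closure({0}) = {0,1,2,4,6,8,10,11,12}
'c' @ 1: {1,3,4,5,6,8,9}  ✓accept
'c' @ 2: {1,3,4,5,6,8,9}  ✓accept
'c' @ 3: {1,3,4,5,6,8,9}  ✓accept
'd' @ 4: {1,3,4,5,6,7,8}  ✓accept
'e' @ 5: {1,3,4,5,6,7,8,9}  ✓accept
'd' @ 6: {1,3,4,5,6,7,8}  ✓accept
'c' @ 7: {1,3,4,5,6,8,9}  ✓accept
'e' @ 8: {1,3,4,5,6,7,8,9}  ✓accept
after full input: {1,3,4,5,6,7,8,9}  (accept=1 in)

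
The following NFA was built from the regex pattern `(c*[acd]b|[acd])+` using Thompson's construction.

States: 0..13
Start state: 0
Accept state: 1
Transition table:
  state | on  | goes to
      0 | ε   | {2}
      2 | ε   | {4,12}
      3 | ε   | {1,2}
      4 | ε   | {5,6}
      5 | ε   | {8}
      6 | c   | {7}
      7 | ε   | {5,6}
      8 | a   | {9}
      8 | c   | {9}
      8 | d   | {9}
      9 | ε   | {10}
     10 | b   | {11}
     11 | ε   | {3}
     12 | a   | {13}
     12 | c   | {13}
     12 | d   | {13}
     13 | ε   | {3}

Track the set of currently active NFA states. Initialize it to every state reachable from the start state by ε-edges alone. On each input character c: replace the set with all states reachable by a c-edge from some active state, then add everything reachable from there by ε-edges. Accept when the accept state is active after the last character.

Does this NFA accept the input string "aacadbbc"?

initial (ε-close {0}): {0,2,4,5,6,8,12}
'a' @ 1: {1,2,3,4,5,6,8,9,10,12,13}  [accepting]
'a' @ 2: {1,2,3,4,5,6,8,9,10,12,13}  [accepting]
'c' @ 3: {1,2,3,4,5,6,7,8,9,10,12,13}  [accepting]
'a' @ 4: {1,2,3,4,5,6,8,9,10,12,13}  [accepting]
'd' @ 5: {1,2,3,4,5,6,8,9,10,12,13}  [accepting]
'b' @ 6: {1,2,3,4,5,6,8,11,12}  [accepting]
'b' @ 7: {}  — no active states
rest 'c' ignored (set empty)
final: {}; accept 1 not in set

Answer: REJECT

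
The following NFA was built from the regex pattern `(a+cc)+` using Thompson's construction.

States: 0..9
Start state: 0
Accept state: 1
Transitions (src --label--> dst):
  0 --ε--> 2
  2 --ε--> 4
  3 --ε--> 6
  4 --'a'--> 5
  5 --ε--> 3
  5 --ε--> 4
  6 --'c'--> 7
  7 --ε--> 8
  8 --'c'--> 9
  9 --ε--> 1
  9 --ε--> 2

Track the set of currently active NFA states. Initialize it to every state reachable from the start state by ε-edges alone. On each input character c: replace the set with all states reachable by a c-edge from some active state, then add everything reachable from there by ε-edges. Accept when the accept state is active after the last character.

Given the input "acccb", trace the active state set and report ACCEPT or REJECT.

Answer: REJECT

Derivation:
initial (ε-close {0}): {0,2,4}
'a' @ 1: {3,4,5,6}
'c' @ 2: {7,8}
'c' @ 3: {1,2,4,9}  [accepting]
'c' @ 4: {}  — dead — no transitions
rest 'b' ignored (set empty)
after full input: {}  (accept=1 not in)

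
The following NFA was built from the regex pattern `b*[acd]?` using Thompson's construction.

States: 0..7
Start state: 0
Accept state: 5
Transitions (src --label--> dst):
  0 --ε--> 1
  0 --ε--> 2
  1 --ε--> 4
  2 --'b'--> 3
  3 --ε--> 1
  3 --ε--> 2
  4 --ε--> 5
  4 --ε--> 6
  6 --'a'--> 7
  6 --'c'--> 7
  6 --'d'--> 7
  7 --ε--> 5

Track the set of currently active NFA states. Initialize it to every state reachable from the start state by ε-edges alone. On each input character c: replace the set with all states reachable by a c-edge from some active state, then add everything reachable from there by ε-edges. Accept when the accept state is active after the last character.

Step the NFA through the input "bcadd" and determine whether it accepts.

Answer: REJECT

Derivation:
S₀ = ε-closure({0}) = {0,1,2,4,5,6}
'b' @ 1: {1,2,3,4,5,6}  [accepting]
'c' @ 2: {5,7}  [accepting]
'a' @ 3: {}  — dead — no transitions
rest 'dd' ignored (set empty)
after full input: {}  (accept=5 not in)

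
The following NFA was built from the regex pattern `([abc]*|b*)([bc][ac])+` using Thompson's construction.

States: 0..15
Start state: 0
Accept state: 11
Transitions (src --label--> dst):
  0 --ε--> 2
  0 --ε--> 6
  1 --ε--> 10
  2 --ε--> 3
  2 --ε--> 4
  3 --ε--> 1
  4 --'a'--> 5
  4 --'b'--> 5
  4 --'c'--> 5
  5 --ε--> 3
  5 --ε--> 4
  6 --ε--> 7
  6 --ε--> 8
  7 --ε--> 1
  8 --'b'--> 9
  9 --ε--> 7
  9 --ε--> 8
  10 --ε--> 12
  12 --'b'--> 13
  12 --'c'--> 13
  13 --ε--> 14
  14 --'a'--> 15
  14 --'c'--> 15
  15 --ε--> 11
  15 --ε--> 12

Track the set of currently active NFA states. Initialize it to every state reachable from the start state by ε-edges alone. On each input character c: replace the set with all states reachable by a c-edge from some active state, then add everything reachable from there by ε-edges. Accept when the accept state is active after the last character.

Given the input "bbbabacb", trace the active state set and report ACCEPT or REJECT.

S₀ = ε-closure({0}) = {0,1,2,3,4,6,7,8,10,12}
'b' @ 1: {1,3,4,5,7,8,9,10,12,13,14}
'b' @ 2: {1,3,4,5,7,8,9,10,12,13,14}
'b' @ 3: {1,3,4,5,7,8,9,10,12,13,14}
'a' @ 4: {1,3,4,5,10,11,12,15}  ✓accept
'b' @ 5: {1,3,4,5,10,12,13,14}
'a' @ 6: {1,3,4,5,10,11,12,15}  ✓accept
'c' @ 7: {1,3,4,5,10,12,13,14}
'b' @ 8: {1,3,4,5,10,12,13,14}
final: {1,3,4,5,10,12,13,14}; accept 11 not in set

Answer: REJECT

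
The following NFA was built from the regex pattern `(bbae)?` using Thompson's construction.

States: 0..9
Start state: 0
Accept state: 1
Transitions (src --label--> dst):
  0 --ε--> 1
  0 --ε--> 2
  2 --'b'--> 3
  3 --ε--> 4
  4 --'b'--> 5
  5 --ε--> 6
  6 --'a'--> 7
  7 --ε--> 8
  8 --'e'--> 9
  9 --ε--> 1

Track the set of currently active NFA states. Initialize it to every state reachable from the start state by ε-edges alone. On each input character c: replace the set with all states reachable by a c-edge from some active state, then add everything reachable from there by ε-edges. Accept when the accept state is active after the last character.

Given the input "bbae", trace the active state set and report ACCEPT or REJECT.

Answer: ACCEPT

Trace:
initial (ε-close {0}): {0,1,2}
'b' @ 1: {3,4}
'b' @ 2: {5,6}
'a' @ 3: {7,8}
'e' @ 4: {1,9}  (accept∈set)
end set {1,9} — state 1 in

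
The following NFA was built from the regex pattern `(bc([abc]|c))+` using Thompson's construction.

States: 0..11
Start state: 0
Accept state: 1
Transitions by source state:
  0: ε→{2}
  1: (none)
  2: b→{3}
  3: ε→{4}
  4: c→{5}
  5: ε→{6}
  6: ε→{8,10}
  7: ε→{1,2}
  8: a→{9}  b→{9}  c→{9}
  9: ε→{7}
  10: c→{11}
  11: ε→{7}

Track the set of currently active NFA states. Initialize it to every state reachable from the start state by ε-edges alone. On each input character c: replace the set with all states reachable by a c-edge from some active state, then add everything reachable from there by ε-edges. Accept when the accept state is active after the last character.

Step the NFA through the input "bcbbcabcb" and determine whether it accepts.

start: ε-closure({0}) = {0,2}
'b' @ 1: {3,4}
'c' @ 2: {5,6,8,10}
'b' @ 3: {1,2,7,9}  ✓accept
'b' @ 4: {3,4}
'c' @ 5: {5,6,8,10}
'a' @ 6: {1,2,7,9}  ✓accept
'b' @ 7: {3,4}
'c' @ 8: {5,6,8,10}
'b' @ 9: {1,2,7,9}  ✓accept
after full input: {1,2,7,9}  (accept=1 in)

Answer: ACCEPT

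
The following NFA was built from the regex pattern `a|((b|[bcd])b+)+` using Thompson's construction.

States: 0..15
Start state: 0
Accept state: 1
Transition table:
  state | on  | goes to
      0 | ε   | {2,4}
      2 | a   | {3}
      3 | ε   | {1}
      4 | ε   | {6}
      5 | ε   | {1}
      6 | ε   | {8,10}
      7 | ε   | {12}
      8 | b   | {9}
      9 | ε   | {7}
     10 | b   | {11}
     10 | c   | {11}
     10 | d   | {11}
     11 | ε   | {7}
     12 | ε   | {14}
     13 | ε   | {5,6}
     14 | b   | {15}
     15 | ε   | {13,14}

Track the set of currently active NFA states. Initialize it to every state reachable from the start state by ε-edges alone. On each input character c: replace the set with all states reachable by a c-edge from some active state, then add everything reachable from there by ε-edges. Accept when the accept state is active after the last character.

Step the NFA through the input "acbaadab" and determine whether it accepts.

Answer: REJECT

Derivation:
initial (ε-close {0}): {0,2,4,6,8,10}
'a' @ 1: {1,3}  ✓accept
'c' @ 2: {}  — no active states
rest 'baadab' ignored (set empty)
after full input: {}  (accept=1 not in)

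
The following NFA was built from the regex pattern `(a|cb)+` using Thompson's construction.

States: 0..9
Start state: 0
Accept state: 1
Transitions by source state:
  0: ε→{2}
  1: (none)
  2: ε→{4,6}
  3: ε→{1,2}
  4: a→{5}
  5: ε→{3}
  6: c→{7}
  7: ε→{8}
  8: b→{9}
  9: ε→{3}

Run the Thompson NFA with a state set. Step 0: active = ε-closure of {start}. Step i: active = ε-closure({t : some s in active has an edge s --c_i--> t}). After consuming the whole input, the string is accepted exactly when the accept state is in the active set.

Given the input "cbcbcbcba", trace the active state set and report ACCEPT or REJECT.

start: ε-closure({0}) = {0,2,4,6}
'c' @ 1: {7,8}
'b' @ 2: {1,2,3,4,6,9}  ✓accept
'c' @ 3: {7,8}
'b' @ 4: {1,2,3,4,6,9}  ✓accept
'c' @ 5: {7,8}
'b' @ 6: {1,2,3,4,6,9}  ✓accept
'c' @ 7: {7,8}
'b' @ 8: {1,2,3,4,6,9}  ✓accept
'a' @ 9: {1,2,3,4,5,6}  ✓accept
final: {1,2,3,4,5,6}; accept 1 in set

Answer: ACCEPT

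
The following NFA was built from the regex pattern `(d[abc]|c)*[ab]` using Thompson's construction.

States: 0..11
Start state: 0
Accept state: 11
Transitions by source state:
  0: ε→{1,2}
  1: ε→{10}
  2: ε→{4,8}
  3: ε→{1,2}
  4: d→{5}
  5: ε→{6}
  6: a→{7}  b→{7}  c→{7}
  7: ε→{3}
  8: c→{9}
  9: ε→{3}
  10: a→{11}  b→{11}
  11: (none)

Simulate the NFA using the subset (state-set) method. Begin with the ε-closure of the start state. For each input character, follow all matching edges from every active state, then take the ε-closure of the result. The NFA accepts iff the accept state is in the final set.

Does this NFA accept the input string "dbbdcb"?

Answer: REJECT

Steps:
S₀ = ε-closure({0}) = {0,1,2,4,8,10}
'd' @ 1: {5,6}
'b' @ 2: {1,2,3,4,7,8,10}
'b' @ 3: {11}  (accept∈set)
'd' @ 4: {}  — state set empty
rest 'cb' ignored (set empty)
final: {}; accept 11 not in set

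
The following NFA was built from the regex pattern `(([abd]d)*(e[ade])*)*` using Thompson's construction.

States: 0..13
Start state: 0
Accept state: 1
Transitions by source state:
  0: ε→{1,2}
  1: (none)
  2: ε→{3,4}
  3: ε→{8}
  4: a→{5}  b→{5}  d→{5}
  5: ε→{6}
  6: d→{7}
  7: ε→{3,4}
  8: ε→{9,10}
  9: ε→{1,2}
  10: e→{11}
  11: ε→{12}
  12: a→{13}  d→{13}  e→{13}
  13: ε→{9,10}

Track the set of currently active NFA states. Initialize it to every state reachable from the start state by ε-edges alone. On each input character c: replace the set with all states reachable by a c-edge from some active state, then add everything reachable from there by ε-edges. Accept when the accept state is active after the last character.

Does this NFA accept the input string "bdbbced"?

Answer: REJECT

Steps:
initial (ε-close {0}): {0,1,2,3,4,8,9,10}
'b' @ 1: {5,6}
'd' @ 2: {1,2,3,4,7,8,9,10}  (accept∈set)
'b' @ 3: {5,6}
'b' @ 4: {}  — dead — no transitions
rest 'ced' ignored (set empty)
final: {}; accept 1 not in set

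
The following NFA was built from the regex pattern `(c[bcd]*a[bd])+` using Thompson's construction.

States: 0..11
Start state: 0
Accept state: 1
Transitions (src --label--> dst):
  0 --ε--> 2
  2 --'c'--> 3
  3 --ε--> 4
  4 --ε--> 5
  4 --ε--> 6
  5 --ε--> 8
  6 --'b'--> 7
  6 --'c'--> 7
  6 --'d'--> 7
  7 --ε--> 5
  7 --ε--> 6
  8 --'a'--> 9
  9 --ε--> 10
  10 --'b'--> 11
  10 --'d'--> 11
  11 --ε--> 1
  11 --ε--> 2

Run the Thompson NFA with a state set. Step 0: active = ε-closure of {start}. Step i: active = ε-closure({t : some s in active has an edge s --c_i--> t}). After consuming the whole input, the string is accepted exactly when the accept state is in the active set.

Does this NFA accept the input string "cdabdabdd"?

Answer: REJECT

Trace:
initial (ε-close {0}): {0,2}
'c' @ 1: {3,4,5,6,8}
'd' @ 2: {5,6,7,8}
'a' @ 3: {9,10}
'b' @ 4: {1,2,11}  [accepting]
'd' @ 5: {}  — dead — no transitions
rest 'abdd' ignored (set empty)
after full input: {}  (accept=1 not in)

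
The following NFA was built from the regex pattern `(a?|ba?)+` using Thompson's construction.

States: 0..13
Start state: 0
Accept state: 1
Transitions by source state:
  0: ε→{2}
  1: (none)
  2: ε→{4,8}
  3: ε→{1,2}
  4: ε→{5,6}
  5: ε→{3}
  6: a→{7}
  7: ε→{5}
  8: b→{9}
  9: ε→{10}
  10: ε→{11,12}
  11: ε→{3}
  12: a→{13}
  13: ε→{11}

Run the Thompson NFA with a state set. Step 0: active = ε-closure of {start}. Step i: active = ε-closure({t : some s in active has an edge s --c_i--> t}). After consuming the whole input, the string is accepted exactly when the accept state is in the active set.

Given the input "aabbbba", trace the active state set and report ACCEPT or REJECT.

S₀ = ε-closure({0}) = {0,1,2,3,4,5,6,8}
'a' @ 1: {1,2,3,4,5,6,7,8}  [accepting]
'a' @ 2: {1,2,3,4,5,6,7,8}  [accepting]
'b' @ 3: {1,2,3,4,5,6,8,9,10,11,12}  [accepting]
'b' @ 4: {1,2,3,4,5,6,8,9,10,11,12}  [accepting]
'b' @ 5: {1,2,3,4,5,6,8,9,10,11,12}  [accepting]
'b' @ 6: {1,2,3,4,5,6,8,9,10,11,12}  [accepting]
'a' @ 7: {1,2,3,4,5,6,7,8,11,13}  [accepting]
final: {1,2,3,4,5,6,7,8,11,13}; accept 1 in set

Answer: ACCEPT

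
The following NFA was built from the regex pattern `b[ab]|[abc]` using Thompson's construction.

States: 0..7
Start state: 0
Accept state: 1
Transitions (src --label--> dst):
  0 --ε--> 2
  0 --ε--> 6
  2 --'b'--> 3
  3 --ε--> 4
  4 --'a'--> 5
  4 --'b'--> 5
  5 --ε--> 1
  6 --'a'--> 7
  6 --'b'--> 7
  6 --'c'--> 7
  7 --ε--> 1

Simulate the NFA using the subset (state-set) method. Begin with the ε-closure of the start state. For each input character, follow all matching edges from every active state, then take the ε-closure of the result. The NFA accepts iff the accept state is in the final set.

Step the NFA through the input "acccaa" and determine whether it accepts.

Answer: REJECT

Trace:
initial (ε-close {0}): {0,2,6}
'a' @ 1: {1,7}  ✓accept
'c' @ 2: {}  — dead — no transitions
rest 'ccaa' ignored (set empty)
final: {}; accept 1 not in set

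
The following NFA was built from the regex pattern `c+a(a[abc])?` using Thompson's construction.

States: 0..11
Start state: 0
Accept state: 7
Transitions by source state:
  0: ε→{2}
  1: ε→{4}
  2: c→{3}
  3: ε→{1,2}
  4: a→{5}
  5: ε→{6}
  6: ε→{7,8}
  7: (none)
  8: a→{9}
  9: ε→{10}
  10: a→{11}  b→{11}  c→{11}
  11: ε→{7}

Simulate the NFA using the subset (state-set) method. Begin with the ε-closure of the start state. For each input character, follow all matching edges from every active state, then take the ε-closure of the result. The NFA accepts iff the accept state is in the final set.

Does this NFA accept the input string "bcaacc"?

initial (ε-close {0}): {0,2}
'b' @ 1: {}  — dead — no transitions
rest 'caacc' ignored (set empty)
after full input: {}  (accept=7 not in)

Answer: REJECT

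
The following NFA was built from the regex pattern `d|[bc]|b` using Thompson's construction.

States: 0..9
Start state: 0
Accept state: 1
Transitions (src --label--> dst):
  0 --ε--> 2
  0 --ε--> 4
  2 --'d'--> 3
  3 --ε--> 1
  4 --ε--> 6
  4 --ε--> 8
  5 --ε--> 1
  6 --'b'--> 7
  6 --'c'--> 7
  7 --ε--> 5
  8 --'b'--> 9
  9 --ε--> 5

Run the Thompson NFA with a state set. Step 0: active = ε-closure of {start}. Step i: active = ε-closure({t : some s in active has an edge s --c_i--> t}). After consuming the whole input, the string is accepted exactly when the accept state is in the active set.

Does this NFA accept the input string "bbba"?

Answer: REJECT

Steps:
initial (ε-close {0}): {0,2,4,6,8}
'b' @ 1: {1,5,7,9}  ✓accept
'b' @ 2: {}  — state set empty
rest 'ba' ignored (set empty)
final: {}; accept 1 not in set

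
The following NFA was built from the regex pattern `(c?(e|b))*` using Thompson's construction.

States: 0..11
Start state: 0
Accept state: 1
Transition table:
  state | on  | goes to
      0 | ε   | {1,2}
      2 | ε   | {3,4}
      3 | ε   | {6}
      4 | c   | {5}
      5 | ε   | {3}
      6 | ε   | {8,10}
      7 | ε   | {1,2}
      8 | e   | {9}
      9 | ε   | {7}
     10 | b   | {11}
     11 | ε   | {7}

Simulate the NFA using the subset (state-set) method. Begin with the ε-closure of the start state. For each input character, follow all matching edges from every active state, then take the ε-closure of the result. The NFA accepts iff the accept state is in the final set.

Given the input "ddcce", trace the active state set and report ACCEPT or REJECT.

start: ε-closure({0}) = {0,1,2,3,4,6,8,10}
'd' @ 1: {}  — state set empty
rest 'dcce' ignored (set empty)
after full input: {}  (accept=1 not in)

Answer: REJECT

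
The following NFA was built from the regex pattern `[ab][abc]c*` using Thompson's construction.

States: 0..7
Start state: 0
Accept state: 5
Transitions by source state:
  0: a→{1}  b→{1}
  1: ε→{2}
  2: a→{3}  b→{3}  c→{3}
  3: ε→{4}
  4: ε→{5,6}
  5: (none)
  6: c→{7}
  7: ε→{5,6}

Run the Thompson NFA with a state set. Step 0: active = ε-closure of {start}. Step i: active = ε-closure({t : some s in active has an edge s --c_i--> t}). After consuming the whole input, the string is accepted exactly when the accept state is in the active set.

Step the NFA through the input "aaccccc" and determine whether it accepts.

S₀ = ε-closure({0}) = {0}
'a' @ 1: {1,2}
'a' @ 2: {3,4,5,6}  (accept∈set)
'c' @ 3: {5,6,7}  (accept∈set)
'c' @ 4: {5,6,7}  (accept∈set)
'c' @ 5: {5,6,7}  (accept∈set)
'c' @ 6: {5,6,7}  (accept∈set)
'c' @ 7: {5,6,7}  (accept∈set)
end set {5,6,7} — state 5 in

Answer: ACCEPT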